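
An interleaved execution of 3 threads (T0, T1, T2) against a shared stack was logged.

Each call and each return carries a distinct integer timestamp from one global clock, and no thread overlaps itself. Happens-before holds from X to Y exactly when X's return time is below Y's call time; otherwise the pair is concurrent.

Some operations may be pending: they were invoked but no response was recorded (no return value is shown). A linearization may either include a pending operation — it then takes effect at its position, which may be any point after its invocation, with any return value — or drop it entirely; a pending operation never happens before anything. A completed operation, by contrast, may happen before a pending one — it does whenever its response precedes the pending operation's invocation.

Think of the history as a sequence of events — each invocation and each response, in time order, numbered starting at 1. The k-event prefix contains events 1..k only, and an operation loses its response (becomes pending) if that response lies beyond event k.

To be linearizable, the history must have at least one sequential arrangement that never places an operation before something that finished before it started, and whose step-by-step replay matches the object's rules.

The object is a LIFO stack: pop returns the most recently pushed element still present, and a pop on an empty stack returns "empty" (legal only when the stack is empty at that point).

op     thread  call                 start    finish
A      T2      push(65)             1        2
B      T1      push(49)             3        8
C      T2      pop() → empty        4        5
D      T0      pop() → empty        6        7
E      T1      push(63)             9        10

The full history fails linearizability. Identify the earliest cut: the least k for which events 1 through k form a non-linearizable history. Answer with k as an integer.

a valid linearization of events 1..4 exists, for instance A:
1. A push(65), leaving stack <65>
once event 5 joins (C's response, time 5), exhaustive search finds no witness
including or dropping the 1 pending operation (B) in any combination fails
for example A, C (pending dropped) fails at step 2: C pop() → empty is not legal there

5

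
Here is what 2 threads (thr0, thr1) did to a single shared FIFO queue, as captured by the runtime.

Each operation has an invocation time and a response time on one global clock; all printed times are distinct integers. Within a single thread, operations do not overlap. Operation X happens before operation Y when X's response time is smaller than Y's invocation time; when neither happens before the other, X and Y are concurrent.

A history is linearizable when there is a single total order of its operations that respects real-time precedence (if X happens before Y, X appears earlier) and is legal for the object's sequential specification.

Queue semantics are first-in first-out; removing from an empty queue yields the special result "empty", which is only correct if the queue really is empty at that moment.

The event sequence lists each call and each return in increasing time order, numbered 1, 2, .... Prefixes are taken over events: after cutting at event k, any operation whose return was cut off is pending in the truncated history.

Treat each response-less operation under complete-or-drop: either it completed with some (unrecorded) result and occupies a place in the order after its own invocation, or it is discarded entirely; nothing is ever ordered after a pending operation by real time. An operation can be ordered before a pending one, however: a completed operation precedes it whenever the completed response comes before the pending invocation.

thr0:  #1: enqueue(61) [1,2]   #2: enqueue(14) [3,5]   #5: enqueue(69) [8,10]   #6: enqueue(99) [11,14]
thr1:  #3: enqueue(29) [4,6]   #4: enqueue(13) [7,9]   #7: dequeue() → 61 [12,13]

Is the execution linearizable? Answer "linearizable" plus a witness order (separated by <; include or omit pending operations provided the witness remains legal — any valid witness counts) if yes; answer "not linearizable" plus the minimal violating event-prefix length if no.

linearizable — witness: #1 < #2 < #3 < #4 < #5 < #6 < #7

step 1: #1 enqueue(61) — queue <61>
step 2: #2 enqueue(14) — queue <61,14>
step 3: #3 enqueue(29) — queue <61,14,29>
step 4: #4 enqueue(13) — queue <61,14,29,13>
step 5: #5 enqueue(69) — queue <61,14,29,13,69>
step 6: #6 enqueue(99) — queue <61,14,29,13,69,99>
step 7: #7 dequeue() → 61 — queue <14,29,13,69,99>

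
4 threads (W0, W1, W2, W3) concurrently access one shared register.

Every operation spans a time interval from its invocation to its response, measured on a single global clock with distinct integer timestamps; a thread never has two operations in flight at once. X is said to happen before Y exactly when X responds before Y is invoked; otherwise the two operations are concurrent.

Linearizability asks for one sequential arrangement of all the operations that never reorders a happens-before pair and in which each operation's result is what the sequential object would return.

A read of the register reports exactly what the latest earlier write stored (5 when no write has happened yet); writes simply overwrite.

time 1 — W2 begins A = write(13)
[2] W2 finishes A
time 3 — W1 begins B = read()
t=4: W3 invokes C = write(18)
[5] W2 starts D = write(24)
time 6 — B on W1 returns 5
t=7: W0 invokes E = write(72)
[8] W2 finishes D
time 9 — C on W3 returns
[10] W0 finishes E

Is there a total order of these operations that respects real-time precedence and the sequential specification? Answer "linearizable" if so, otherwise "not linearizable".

through event 5 a valid linearization exists; event 6 (B responding at time 6) ends that
one real-time candidate order over the 2 completed operations — the register replay rejects it
every completion of the 2 pending operations (C, D) was checked; none linearizes
take A, B (pending dropped): step 2 already fails, because B read() → 5 cannot occur there

not linearizable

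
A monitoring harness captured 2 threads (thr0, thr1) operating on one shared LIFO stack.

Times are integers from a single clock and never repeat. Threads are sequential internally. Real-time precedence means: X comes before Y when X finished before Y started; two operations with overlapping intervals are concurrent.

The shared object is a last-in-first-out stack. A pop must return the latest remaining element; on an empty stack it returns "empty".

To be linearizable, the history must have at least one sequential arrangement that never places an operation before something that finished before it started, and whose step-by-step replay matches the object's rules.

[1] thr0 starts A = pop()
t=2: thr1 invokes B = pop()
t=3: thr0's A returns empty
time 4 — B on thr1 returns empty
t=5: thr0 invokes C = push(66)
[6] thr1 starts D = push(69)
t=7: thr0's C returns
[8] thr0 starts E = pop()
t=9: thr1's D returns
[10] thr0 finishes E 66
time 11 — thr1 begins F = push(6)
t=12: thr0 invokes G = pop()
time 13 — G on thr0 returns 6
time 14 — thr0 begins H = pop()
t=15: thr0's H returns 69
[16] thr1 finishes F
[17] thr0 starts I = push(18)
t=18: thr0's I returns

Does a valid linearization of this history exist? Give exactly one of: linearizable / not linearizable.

one valid linearization: A, B, C, E, D, F, G, H, I
1. A pop() → empty, leaving stack <>
2. B pop() → empty, leaving stack <>
3. C push(66), leaving stack <66>
4. E pop() → 66, leaving stack <>
5. D push(69), leaving stack <69>
6. F push(6), leaving stack <69,6>
7. G pop() → 6, leaving stack <69>
8. H pop() → 69, leaving stack <>
9. I push(18), leaving stack <18>

linearizable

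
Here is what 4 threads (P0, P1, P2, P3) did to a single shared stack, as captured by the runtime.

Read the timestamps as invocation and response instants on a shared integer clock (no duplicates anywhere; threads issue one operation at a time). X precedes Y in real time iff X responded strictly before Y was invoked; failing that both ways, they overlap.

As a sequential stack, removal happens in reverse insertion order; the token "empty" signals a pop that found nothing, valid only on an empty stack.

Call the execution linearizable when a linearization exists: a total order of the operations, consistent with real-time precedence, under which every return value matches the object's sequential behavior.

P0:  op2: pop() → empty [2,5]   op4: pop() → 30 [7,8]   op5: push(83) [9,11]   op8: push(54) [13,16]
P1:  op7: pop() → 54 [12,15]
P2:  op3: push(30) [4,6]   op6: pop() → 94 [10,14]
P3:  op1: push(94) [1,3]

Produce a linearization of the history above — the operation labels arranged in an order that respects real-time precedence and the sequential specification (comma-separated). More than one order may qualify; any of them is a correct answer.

step 1: op2 pop() → empty — stack <>
step 2: op1 push(94) — stack <94>
step 3: op3 push(30) — stack <94,30>
step 4: op4 pop() → 30 — stack <94>
step 5: op6 pop() → 94 — stack <>
step 6: op5 push(83) — stack <83>
step 7: op8 push(54) — stack <83,54>
step 8: op7 pop() → 54 — stack <83>

op2, op1, op3, op4, op6, op5, op8, op7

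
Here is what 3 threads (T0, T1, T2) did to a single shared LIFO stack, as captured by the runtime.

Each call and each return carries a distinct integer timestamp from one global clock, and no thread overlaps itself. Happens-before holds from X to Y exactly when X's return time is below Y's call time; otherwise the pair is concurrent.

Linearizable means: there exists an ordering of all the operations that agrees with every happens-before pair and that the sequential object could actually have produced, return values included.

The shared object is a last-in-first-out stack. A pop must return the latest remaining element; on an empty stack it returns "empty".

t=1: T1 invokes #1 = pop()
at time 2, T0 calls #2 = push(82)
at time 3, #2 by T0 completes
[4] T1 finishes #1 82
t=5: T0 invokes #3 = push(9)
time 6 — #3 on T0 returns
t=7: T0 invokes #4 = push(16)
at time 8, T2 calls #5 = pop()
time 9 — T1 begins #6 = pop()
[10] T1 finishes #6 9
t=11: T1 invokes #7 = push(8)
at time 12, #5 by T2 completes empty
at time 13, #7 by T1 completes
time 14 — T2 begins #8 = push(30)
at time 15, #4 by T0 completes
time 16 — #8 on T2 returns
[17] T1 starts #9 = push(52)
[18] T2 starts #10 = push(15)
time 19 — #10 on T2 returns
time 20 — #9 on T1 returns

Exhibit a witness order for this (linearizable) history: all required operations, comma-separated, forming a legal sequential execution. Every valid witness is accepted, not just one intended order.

step 1: #2 push(82) — stack <82>
step 2: #1 pop() → 82 — stack <>
step 3: #3 push(9) — stack <9>
step 4: #6 pop() → 9 — stack <>
step 5: #5 pop() → empty — stack <>
step 6: #4 push(16) — stack <16>
step 7: #7 push(8) — stack <16,8>
step 8: #8 push(30) — stack <16,8,30>
step 9: #9 push(52) — stack <16,8,30,52>
step 10: #10 push(15) — stack <16,8,30,52,15>

#2, #1, #3, #6, #5, #4, #7, #8, #9, #10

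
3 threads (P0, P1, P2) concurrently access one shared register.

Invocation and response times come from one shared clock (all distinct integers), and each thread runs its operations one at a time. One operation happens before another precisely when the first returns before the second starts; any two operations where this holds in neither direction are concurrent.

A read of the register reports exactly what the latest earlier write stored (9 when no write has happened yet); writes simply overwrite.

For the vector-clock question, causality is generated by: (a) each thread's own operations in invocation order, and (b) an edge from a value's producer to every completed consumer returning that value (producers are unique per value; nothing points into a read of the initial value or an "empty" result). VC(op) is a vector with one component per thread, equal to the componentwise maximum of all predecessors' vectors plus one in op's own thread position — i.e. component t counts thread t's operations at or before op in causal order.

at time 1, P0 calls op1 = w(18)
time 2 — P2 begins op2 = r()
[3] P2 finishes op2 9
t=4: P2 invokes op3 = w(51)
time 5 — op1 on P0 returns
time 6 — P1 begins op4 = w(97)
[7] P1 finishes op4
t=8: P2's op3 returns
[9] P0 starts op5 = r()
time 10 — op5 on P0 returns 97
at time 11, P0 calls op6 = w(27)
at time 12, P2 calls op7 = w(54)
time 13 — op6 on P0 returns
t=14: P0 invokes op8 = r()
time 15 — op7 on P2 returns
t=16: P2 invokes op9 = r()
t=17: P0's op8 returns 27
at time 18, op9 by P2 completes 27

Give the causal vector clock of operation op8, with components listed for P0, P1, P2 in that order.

no predecessors for op2 (invoked 2): P2 increments from zero → (0, 0, 1)
no predecessors for op4 (invoked 6): P1 increments from zero → (0, 1, 0)
no predecessors for op1 (invoked 1): P0 increments from zero → (1, 0, 0)
invoked at 4, op3 merges VC(op2)=(0, 0, 1) and bumps P2's slot → (0, 0, 2)
invoked at 12, op7 merges VC(op3)=(0, 0, 2) and bumps P2's slot → (0, 0, 3)
invoked at 9, op5 merges VC(op1)=(1, 0, 0), VC(op4)=(0, 1, 0) and bumps P0's slot → (2, 1, 0)
invoked at 11, op6 merges VC(op5)=(2, 1, 0) and bumps P0's slot → (3, 1, 0)
invoked at 14, op8 merges VC(op6)=(3, 1, 0) and bumps P0's slot → (4, 1, 0)
invoked at 16, op9 merges VC(op6)=(3, 1, 0), VC(op7)=(0, 0, 3) and bumps P2's slot → (3, 1, 4)
target: VC(op8) = (4, 1, 0)

(4, 1, 0)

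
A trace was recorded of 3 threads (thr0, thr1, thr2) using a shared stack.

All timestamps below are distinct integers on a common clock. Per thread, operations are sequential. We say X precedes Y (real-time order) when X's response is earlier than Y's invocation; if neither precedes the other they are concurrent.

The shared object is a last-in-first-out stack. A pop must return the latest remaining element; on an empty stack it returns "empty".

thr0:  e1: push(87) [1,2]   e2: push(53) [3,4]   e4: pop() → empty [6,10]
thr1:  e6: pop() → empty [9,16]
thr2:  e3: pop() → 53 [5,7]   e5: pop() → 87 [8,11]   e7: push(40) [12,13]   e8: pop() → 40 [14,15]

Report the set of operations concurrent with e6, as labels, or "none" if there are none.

e4, e5, e7, e8

e6 runs from 9 to 16; window-overlapping ops are concurrent
e1 [1,2]: before
e2 [3,4]: before
e3 [5,7]: before
e4 [6,10]: concurrent
e5 [8,11]: concurrent
e7 [12,13]: concurrent
e8 [14,15]: concurrent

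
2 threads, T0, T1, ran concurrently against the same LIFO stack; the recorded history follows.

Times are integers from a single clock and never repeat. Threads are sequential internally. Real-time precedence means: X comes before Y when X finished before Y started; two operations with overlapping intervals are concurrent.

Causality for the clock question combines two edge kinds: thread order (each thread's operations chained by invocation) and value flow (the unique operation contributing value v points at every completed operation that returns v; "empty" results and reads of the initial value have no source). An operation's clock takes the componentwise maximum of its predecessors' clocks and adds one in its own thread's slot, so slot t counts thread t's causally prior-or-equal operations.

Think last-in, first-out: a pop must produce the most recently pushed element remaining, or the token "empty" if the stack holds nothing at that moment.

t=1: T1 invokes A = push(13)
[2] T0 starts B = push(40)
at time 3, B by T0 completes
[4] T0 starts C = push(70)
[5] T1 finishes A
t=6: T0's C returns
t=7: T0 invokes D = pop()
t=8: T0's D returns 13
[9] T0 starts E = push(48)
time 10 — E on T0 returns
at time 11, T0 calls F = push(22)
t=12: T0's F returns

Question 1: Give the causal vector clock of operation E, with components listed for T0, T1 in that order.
Answer: (4, 1)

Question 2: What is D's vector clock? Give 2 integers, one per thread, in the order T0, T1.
Answer: (3, 1)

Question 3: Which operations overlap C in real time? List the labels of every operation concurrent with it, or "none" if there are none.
Answer: A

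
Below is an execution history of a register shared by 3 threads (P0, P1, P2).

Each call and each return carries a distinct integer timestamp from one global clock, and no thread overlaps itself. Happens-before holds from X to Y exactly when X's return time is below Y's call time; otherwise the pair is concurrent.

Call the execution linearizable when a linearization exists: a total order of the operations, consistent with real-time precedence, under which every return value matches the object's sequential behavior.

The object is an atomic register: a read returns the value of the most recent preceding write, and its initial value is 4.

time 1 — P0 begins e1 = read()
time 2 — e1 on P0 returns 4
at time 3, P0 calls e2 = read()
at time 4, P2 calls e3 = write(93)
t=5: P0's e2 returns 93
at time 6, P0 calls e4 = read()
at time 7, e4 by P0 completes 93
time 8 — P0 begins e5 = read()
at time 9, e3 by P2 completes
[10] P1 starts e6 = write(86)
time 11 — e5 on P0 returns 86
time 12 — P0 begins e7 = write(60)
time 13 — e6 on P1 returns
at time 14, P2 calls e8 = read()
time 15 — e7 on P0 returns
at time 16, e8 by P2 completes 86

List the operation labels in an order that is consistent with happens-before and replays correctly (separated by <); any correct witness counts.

e1 < e3 < e2 < e4 < e6 < e5 < e8 < e7

after step 1 (e1 read() → 4): value 4
after step 2 (e3 write(93)): value 93
after step 3 (e2 read() → 93): value 93
after step 4 (e4 read() → 93): value 93
after step 5 (e6 write(86)): value 86
after step 6 (e5 read() → 86): value 86
after step 7 (e8 read() → 86): value 86
after step 8 (e7 write(60)): value 60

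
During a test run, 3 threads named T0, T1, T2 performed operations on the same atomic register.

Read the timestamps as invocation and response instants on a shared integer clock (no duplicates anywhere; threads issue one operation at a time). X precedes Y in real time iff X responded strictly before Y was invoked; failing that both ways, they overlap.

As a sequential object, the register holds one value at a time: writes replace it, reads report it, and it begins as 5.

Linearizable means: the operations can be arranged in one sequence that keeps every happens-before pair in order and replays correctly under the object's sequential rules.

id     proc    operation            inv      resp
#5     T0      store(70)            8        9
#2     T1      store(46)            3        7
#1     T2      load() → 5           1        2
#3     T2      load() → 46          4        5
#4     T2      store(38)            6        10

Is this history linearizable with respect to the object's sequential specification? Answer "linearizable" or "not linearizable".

witness order: #1, #2, #3, #4, #5
after step 1 (#1 load() → 5): value 5
after step 2 (#2 store(46)): value 46
after step 3 (#3 load() → 46): value 46
after step 4 (#4 store(38)): value 38
after step 5 (#5 store(70)): value 70

linearizable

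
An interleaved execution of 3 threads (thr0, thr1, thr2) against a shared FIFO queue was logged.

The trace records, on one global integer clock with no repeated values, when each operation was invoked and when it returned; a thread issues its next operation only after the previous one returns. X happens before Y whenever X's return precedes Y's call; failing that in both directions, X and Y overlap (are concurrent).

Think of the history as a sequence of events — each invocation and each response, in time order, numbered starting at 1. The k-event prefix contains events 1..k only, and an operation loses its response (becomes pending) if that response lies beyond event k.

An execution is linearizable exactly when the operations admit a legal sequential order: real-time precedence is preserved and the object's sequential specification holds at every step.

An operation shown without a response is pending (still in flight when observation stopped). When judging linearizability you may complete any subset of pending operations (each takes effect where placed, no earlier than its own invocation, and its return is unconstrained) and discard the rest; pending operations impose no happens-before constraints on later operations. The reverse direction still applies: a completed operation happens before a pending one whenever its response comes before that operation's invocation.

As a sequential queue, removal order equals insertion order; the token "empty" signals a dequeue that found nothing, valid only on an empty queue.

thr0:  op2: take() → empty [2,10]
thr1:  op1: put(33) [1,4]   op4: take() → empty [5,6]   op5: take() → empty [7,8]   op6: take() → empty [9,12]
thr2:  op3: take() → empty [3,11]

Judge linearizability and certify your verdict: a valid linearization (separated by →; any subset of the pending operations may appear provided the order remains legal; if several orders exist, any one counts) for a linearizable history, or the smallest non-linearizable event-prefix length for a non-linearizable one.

through event 10 a valid linearization exists; event 11 (op3 responding at time 11) ends that
all 20 real-time-respecting orders fail — 5 completed FIFO queue operations, no legal replay
every completion of the 1 pending operation (op6) was checked; none linearizes
take op1, op2, op3, op4, op5 (pending dropped): step 2 already fails, because op2 take() → empty cannot occur there
take op1, op2, op4, op3, op5 (pending dropped): step 2 already fails, because op2 take() → empty cannot occur there

not linearizable — minimal violating prefix: 11 events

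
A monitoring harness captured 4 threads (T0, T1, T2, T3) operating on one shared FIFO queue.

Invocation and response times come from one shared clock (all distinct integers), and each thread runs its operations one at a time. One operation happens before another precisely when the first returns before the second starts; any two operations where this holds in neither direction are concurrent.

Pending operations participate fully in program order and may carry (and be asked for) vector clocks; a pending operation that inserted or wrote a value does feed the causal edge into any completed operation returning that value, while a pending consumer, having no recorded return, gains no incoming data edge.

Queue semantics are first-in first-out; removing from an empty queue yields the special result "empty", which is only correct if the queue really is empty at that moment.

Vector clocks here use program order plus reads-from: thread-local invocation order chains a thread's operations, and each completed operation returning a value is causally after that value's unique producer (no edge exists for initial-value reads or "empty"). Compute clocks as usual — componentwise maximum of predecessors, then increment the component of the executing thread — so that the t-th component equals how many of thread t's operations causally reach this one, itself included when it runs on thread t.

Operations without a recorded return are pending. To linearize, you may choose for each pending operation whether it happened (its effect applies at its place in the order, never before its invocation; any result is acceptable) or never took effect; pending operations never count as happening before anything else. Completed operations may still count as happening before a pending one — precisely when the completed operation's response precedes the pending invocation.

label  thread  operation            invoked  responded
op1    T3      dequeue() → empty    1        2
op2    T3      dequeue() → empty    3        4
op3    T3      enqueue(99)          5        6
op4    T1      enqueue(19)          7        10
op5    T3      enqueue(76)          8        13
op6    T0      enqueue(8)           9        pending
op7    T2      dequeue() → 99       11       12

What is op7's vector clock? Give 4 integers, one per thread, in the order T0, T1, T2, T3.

VC(op1, invoked at 1): no causal predecessors; +1 on T3 → (0, 0, 0, 1)
VC(op4, invoked at 7): no causal predecessors; +1 on T1 → (0, 1, 0, 0)
VC(op6, invoked at 9): no causal predecessors; +1 on T0 → (1, 0, 0, 0)
merge at op2 (invoked 3): VC(op1)=(0, 0, 0, 1), own-thread bump on T3 → (0, 0, 0, 2)
merge at op3 (invoked 5): VC(op2)=(0, 0, 0, 2), own-thread bump on T3 → (0, 0, 0, 3)
merge at op5 (invoked 8): VC(op3)=(0, 0, 0, 3), own-thread bump on T3 → (0, 0, 0, 4)
merge at op7 (invoked 11): VC(op3)=(0, 0, 0, 3), own-thread bump on T2 → (0, 0, 1, 3)
target: VC(op7) = (0, 0, 1, 3)

(0, 0, 1, 3)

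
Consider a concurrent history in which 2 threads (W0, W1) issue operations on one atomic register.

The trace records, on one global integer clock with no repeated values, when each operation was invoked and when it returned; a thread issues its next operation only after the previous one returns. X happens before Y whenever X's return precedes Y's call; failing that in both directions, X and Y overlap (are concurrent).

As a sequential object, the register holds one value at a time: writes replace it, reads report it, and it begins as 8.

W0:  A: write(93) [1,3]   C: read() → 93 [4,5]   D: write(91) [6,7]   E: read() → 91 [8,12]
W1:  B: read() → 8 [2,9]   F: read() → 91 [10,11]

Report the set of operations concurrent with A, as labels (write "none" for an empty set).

B

A spans [1,3]; an op avoiding the whole window 1..3 is ordered, any other is concurrent
B [2,9]: concurrent
C [4,5]: after
D [6,7]: after
E [8,12]: after
F [10,11]: after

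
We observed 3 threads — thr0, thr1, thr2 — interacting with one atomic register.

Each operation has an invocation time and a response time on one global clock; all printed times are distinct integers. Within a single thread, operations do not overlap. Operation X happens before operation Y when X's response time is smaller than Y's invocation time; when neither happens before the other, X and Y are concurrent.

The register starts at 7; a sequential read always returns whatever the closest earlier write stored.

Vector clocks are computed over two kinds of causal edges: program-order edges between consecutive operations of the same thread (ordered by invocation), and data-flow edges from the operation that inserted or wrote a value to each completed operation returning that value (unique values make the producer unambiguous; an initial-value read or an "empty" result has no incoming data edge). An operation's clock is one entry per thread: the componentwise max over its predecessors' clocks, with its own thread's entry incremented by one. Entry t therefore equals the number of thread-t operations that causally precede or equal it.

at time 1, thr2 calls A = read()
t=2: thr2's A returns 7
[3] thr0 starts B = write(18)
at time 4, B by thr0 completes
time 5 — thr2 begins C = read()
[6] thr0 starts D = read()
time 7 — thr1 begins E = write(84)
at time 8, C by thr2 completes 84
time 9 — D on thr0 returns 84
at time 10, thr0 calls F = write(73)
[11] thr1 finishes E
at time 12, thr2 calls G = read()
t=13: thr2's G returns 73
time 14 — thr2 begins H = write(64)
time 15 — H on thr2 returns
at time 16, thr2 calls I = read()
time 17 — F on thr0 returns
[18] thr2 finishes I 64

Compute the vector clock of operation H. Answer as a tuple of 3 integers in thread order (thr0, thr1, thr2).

A, invoked 1, has no incoming edges; only thr2's bump applies → (0, 0, 1)
E, invoked 7, has no incoming edges; only thr1's bump applies → (0, 1, 0)
B, invoked 3, has no incoming edges; only thr0's bump applies → (1, 0, 0)
merge at C (invoked 5): VC(A)=(0, 0, 1), VC(E)=(0, 1, 0), own-thread bump on thr2 → (0, 1, 2)
merge at D (invoked 6): VC(B)=(1, 0, 0), VC(E)=(0, 1, 0), own-thread bump on thr0 → (2, 1, 0)
merge at F (invoked 10): VC(D)=(2, 1, 0), own-thread bump on thr0 → (3, 1, 0)
merge at G (invoked 12): VC(C)=(0, 1, 2), VC(F)=(3, 1, 0), own-thread bump on thr2 → (3, 1, 3)
merge at H (invoked 14): VC(G)=(3, 1, 3), own-thread bump on thr2 → (3, 1, 4)
merge at I (invoked 16): VC(H)=(3, 1, 4), own-thread bump on thr2 → (3, 1, 5)
target: VC(H) = (3, 1, 4)

(3, 1, 4)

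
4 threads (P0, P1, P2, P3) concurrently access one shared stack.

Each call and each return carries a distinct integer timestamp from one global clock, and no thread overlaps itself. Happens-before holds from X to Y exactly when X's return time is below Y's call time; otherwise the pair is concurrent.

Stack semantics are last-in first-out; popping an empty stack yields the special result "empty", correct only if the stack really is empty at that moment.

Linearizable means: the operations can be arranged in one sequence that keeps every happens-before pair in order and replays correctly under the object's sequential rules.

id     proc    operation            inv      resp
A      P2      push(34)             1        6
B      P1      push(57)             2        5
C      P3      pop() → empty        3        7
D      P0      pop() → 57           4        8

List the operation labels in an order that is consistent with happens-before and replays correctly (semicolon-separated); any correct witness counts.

1. B push(57), leaving stack <57>
2. D pop() → 57, leaving stack <>
3. C pop() → empty, leaving stack <>
4. A push(34), leaving stack <34>

B; D; C; A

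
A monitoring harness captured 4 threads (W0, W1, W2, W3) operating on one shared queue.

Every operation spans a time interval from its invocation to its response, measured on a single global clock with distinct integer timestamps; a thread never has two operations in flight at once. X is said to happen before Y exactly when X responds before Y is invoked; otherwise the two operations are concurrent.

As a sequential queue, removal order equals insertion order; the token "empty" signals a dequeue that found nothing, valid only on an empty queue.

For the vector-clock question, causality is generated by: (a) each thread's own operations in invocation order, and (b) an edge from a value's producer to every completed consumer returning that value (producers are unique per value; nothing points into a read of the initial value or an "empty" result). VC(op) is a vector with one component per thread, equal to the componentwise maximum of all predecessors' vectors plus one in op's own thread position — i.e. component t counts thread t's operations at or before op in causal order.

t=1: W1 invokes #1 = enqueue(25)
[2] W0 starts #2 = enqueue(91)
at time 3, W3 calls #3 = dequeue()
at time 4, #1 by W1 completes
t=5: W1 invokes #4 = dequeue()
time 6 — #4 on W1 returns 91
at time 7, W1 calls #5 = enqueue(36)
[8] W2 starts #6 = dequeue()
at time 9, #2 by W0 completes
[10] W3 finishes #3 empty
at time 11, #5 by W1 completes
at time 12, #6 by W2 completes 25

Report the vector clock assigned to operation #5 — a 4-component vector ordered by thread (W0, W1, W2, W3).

(1, 3, 0, 0)

#3 (invocation 3): nothing precedes it; W3's component alone gives (0, 0, 0, 1)
#1 (invocation 1): nothing precedes it; W1's component alone gives (0, 1, 0, 0)
#2 (invocation 2): nothing precedes it; W0's component alone gives (1, 0, 0, 0)
#6, invoked 8, takes VC(#1)=(0, 1, 0, 0) under max, adds 1 for W2 → (0, 1, 1, 0)
#4, invoked 5, takes VC(#1)=(0, 1, 0, 0), VC(#2)=(1, 0, 0, 0) under max, adds 1 for W1 → (1, 2, 0, 0)
#5, invoked 7, takes VC(#4)=(1, 2, 0, 0) under max, adds 1 for W1 → (1, 3, 0, 0)
target: VC(#5) = (1, 3, 0, 0)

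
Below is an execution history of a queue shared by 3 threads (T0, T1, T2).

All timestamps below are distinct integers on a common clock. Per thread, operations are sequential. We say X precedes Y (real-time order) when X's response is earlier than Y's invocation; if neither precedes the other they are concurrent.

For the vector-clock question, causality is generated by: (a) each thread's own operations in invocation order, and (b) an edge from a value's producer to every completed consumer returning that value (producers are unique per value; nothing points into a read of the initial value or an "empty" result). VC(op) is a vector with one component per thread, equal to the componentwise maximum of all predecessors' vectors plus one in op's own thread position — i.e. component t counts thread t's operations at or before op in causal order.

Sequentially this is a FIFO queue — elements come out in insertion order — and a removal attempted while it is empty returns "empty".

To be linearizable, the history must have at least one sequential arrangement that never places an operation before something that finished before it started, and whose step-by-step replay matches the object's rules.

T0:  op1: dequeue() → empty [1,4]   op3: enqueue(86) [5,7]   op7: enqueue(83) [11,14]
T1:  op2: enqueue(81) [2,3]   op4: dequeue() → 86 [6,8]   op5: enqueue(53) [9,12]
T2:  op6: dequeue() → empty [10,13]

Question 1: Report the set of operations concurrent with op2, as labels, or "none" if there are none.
Answer: op1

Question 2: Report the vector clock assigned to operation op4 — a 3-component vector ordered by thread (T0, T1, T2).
Answer: (2, 2, 0)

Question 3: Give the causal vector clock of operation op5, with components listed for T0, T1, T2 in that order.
Answer: (2, 3, 0)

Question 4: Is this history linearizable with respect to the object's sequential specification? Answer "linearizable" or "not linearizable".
not linearizable

through event 7 a valid linearization exists; event 8 (op4 responding at time 8) ends that
the 4 completed operations admit 4 real-time orders; each fails the queue replay
for example op1, op2, op3, op4 fails at step 4: op4 dequeue() → 86 is not legal there
for example op1, op2, op4, op3 fails at step 3: op4 dequeue() → 86 is not legal there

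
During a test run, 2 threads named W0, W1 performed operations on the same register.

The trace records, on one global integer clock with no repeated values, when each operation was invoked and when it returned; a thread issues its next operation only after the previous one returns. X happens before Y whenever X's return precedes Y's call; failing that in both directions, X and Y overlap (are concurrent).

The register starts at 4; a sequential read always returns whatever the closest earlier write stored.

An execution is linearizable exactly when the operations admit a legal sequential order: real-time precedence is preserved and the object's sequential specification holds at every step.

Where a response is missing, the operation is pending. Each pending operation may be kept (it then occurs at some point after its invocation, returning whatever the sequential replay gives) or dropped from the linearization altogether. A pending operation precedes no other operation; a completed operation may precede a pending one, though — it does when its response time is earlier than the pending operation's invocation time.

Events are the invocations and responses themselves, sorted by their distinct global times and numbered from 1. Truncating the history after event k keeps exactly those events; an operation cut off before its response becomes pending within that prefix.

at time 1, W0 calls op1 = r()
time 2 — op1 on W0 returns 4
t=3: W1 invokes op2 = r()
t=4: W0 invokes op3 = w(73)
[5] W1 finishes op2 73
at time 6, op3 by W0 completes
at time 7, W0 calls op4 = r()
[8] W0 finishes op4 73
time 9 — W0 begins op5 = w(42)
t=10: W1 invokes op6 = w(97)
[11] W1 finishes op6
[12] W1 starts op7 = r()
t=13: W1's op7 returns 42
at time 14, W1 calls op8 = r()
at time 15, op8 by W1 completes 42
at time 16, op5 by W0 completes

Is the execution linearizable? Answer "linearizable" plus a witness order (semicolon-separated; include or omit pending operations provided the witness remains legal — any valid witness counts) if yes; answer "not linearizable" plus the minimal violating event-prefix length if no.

linearizable — witness: op1; op3; op2; op4; op6; op5; op7; op8

after step 1 (op1 r() → 4): value 4
after step 2 (op3 w(73)): value 73
after step 3 (op2 r() → 73): value 73
after step 4 (op4 r() → 73): value 73
after step 5 (op6 w(97)): value 97
after step 6 (op5 w(42)): value 42
after step 7 (op7 r() → 42): value 42
after step 8 (op8 r() → 42): value 42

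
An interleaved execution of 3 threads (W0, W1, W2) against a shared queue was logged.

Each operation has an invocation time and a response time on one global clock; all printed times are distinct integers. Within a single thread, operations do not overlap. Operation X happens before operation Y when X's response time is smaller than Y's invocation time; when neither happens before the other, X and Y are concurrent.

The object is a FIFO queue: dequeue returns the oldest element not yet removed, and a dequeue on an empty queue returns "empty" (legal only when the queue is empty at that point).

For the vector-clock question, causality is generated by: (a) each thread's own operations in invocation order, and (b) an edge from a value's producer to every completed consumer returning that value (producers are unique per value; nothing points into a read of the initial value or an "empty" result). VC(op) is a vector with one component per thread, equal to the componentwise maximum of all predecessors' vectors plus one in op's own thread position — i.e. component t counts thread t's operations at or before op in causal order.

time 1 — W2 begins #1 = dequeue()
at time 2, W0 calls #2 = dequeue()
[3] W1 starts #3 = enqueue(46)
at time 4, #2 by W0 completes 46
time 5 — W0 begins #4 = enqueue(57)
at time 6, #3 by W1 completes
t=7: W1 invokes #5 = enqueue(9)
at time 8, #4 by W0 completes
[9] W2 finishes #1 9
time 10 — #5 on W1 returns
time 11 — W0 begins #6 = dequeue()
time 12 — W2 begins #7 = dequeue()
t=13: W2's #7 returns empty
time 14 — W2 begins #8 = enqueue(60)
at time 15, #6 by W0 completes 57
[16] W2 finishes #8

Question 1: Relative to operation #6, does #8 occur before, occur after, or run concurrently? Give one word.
#8 spans [14,16], #6 spans [11,15]
the intervals overlap in both directions

concurrent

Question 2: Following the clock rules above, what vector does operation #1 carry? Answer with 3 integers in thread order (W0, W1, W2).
root op #3, invoked 3: fresh clock plus W1's own tick → (0, 1, 0)
#5 (invocation 7): componentwise max over VC(#3)=(0, 1, 0), +1 at W1, giving (0, 2, 0)
#2 (invocation 2): componentwise max over VC(#3)=(0, 1, 0), +1 at W0, giving (1, 1, 0)
#1 (invocation 1): componentwise max over VC(#5)=(0, 2, 0), +1 at W2, giving (0, 2, 1)
#4 (invocation 5): componentwise max over VC(#2)=(1, 1, 0), +1 at W0, giving (2, 1, 0)
#7 (invocation 12): componentwise max over VC(#1)=(0, 2, 1), +1 at W2, giving (0, 2, 2)
#6 (invocation 11): componentwise max over VC(#4)=(2, 1, 0), +1 at W0, giving (3, 1, 0)
#8 (invocation 14): componentwise max over VC(#7)=(0, 2, 2), +1 at W2, giving (0, 2, 3)
target: VC(#1) = (0, 2, 1)

(0, 2, 1)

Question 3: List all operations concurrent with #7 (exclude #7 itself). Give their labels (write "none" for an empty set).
#7 spans [12,13]; an op avoiding the whole window 12..13 is ordered, any other is concurrent
#1 [1,9]: before
#2 [2,4]: before
#3 [3,6]: before
#4 [5,8]: before
#5 [7,10]: before
#6 [11,15]: concurrent
#8 [14,16]: after

#6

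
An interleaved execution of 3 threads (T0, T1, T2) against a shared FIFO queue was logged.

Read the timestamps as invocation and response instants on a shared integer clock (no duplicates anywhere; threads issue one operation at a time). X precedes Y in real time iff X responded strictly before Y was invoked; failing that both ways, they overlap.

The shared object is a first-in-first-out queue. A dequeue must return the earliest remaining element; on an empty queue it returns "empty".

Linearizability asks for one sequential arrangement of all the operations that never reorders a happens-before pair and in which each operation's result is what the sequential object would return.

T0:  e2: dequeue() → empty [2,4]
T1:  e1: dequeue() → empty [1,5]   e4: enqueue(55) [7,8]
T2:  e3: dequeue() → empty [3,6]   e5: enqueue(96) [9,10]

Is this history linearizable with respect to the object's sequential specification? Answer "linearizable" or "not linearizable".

a witness: e1, e2, e3, e4, e5
step 1: e1 dequeue() → empty — queue <>
step 2: e2 dequeue() → empty — queue <>
step 3: e3 dequeue() → empty — queue <>
step 4: e4 enqueue(55) — queue <55>
step 5: e5 enqueue(96) — queue <55,96>

linearizable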